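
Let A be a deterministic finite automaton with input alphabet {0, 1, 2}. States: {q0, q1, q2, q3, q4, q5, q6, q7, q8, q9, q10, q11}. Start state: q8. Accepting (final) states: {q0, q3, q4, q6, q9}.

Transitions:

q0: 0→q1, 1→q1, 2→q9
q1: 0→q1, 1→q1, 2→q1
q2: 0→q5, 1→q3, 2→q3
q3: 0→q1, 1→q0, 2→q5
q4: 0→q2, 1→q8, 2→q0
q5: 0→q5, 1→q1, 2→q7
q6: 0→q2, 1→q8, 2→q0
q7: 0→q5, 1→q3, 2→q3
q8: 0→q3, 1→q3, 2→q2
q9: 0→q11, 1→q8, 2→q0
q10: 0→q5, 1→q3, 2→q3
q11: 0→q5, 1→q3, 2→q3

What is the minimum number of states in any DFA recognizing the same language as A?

7

First remove the unreachable states {q4,q6,q10}; 9 states remain.
Start with accepting vs non-accepting: {q0,q3,q9} | {q1,q2,q5,q7,q8,q11}.
Refine {q0,q3,q9} on symbol 1: members go to different blocks, giving {q0,q9} and {q3}.
On input 0, block {q1,q2,q5,q7,q8,q11} splits into {q1,q2,q5,q7,q11} and {q8}.
Split {q0,q9} by δ(·,1) → {q0} and {q9}.
Refine {q1,q2,q5,q7,q11} on symbol 1: members go to different blocks, giving {q2,q7,q11} and {q1,q5}.
Split {q1,q5} by δ(·,2) → {q1} and {q5}.
The partition is now stable with 7 blocks: {q0} | {q2,q7,q11} | {q3} | {q8} | {q9} | {q1} | {q5}.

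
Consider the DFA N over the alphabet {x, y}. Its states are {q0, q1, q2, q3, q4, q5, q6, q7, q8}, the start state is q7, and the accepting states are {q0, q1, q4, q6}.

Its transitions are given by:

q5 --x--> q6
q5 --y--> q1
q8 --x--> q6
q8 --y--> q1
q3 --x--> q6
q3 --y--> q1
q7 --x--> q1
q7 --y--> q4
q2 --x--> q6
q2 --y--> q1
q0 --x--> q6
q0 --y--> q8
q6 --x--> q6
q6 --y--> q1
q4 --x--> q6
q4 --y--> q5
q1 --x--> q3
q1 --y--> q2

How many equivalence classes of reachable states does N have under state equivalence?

First remove the unreachable states {q0,q8}; 7 states remain.
Start with accepting vs non-accepting: {q1,q4,q6} | {q2,q3,q5,q7}.
Split {q1,q4,q6} by δ(·,x) → {q4,q6} and {q1}.
Refine {q4,q6} on symbol y: members go to different blocks, giving {q4} and {q6}.
On input x, block {q2,q3,q5,q7} splits into {q2,q3,q5} and {q7}.
The partition is now stable with 5 blocks: {q4} | {q2,q3,q5} | {q1} | {q6} | {q7}.

5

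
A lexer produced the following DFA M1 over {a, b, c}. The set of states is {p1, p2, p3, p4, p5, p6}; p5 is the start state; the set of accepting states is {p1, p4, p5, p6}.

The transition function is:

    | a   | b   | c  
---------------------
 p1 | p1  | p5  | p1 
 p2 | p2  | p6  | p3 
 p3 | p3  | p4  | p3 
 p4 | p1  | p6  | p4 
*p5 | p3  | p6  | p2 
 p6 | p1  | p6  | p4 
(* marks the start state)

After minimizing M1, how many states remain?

All states are reachable from the start state.
Initial partition by acceptance: {p1,p4,p5,p6} | {p2,p3}.
On input a, block {p1,p4,p5,p6} splits into {p1,p4,p6} and {p5}.
On input b, block {p1,p4,p6} splits into {p4,p6} and {p1}.
The partition is now stable with 4 blocks: {p4,p6} | {p2,p3} | {p5} | {p1}.

4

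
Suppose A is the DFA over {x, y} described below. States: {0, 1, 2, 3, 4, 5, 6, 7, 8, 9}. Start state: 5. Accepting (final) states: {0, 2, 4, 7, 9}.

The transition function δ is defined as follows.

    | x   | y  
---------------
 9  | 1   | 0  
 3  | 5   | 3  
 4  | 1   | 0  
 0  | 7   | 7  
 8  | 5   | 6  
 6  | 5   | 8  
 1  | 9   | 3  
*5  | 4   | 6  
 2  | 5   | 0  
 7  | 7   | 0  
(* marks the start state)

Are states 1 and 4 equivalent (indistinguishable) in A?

No

Reachable states from the start: {0,1,3,4,5,6,7,8,9}. Unreachable: {2} — drop them.
Start with accepting vs non-accepting: {0,4,7,9} | {1,3,5,6,8}.
On input x, block {0,4,7,9} splits into {0,7} and {4,9}.
On input x, block {1,3,5,6,8} splits into {3,6,8} and {1,5}.
Stable partition: {0,7} | {3,6,8} | {4,9} | {1,5} — 4 equivalence classes.
1 and 4 end up in different blocks, so they are distinguishable. For instance, the string 'ε' is accepted from only 4.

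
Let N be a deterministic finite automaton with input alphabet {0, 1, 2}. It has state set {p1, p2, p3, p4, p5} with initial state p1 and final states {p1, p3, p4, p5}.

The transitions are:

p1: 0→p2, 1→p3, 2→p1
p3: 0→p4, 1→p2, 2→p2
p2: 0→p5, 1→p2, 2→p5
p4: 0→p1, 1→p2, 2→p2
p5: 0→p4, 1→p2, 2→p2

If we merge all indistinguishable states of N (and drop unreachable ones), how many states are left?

Every state is reachable, so we keep all 5.
Start with accepting vs non-accepting: {p1,p3,p4,p5} | {p2}.
Split {p1,p3,p4,p5} by δ(·,0) → {p3,p4,p5} and {p1}.
Split {p3,p4,p5} by δ(·,0) → {p3,p5} and {p4}.
Stable partition: {p3,p5} | {p2} | {p1} | {p4} — 4 equivalence classes.

4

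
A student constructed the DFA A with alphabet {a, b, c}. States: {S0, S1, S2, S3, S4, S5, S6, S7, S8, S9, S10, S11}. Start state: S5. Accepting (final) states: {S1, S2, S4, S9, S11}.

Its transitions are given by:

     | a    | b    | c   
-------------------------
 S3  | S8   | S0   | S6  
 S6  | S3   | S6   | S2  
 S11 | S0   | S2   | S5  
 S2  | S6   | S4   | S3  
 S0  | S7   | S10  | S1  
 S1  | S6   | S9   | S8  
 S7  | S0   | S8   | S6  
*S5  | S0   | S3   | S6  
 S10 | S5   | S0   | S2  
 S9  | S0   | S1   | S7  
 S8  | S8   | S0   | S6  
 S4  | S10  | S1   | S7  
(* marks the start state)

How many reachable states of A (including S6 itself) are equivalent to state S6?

1

States {S11} cannot be reached from the start state, so discard them.
Initial partition by acceptance: {S1,S2,S4,S9} | {S0,S3,S5,S6,S7,S8,S10}.
Split {S0,S3,S5,S6,S7,S8,S10} by δ(·,c) → {S3,S5,S7,S8} and {S0,S6,S10}.
Split {S3,S5,S7,S8} by δ(·,a) → {S3,S8} and {S5,S7}.
On input c, block {S1,S2,S4,S9} splits into {S1,S2} and {S4,S9}.
Split {S0,S6,S10} by δ(·,a) → {S0,S10} and {S6}.
Stable partition: {S1,S2} | {S3,S8} | {S0,S10} | {S5,S7} | {S4,S9} | {S6} — 6 equivalence classes.
The equivalence class containing S6 is {S6}, of size 1.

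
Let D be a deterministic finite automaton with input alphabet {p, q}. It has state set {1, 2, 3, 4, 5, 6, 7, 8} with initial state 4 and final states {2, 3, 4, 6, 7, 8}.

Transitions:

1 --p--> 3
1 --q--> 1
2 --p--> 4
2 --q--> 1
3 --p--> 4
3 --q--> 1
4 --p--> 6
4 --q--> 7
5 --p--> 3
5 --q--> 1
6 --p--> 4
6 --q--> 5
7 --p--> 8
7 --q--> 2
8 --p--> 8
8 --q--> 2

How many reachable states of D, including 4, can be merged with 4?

All states are reachable from the start state.
Start with accepting vs non-accepting: {2,3,4,6,7,8} | {1,5}.
Refine {2,3,4,6,7,8} on symbol q: members go to different blocks, giving {2,3,6} and {4,7,8}.
On input p, block {4,7,8} splits into {7,8} and {4}.
No further refinement is possible. Final partition (4 blocks): {2,3,6} | {1,5} | {7,8} | {4}.
The equivalence class containing 4 is {4}, of size 1.

1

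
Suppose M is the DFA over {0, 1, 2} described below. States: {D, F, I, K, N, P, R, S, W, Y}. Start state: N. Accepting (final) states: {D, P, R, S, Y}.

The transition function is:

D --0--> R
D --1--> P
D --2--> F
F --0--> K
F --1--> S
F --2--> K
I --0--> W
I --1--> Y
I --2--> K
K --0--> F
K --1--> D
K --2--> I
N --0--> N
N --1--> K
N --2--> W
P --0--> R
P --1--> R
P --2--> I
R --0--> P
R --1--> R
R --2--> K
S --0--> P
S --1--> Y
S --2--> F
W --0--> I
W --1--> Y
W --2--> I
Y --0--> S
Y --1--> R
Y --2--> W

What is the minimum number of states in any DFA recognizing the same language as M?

3

Start with accepting vs non-accepting: {D,P,R,S,Y} | {F,I,K,N,W}.
Refine {F,I,K,N,W} on symbol 1: members go to different blocks, giving {F,I,K,W} and {N}.
Stable partition: {D,P,R,S,Y} | {F,I,K,W} | {N} — 3 equivalence classes.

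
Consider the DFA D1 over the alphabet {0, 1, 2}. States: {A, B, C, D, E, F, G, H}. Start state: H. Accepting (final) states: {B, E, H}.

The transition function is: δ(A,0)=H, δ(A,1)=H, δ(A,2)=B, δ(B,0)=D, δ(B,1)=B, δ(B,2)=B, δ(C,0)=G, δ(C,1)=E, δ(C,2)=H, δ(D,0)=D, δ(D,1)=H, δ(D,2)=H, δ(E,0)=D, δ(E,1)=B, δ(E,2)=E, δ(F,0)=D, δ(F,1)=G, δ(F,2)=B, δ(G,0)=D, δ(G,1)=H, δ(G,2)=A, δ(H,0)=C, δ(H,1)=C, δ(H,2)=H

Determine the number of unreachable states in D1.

1

No path from H leads to F; the other 7 states are all reachable.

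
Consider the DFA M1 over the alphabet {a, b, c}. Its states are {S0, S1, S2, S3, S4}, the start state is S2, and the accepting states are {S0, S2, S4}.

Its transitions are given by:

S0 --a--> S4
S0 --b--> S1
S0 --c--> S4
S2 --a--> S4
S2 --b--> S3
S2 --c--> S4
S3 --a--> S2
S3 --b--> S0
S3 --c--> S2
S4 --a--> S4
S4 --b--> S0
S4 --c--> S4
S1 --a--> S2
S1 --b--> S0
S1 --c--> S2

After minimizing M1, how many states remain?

Initial partition by acceptance: {S0,S2,S4} | {S1,S3}.
Refine {S0,S2,S4} on symbol b: members go to different blocks, giving {S0,S2} and {S4}.
The partition is now stable with 3 blocks: {S0,S2} | {S1,S3} | {S4}.

3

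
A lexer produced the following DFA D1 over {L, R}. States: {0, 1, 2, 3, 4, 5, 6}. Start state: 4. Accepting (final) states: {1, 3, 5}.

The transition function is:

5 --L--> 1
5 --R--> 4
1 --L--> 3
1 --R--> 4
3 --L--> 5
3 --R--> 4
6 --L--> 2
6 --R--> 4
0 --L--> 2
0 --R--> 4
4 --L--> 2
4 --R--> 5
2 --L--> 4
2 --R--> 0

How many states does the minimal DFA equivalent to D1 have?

4

States {6} cannot be reached from the start state, so discard them.
Initial partition by acceptance: {1,3,5} | {0,2,4}.
Split {0,2,4} by δ(·,R) → {0,2} and {4}.
Split {0,2} by δ(·,L) → {0} and {2}.
Stable partition: {1,3,5} | {0} | {4} | {2} — 4 equivalence classes.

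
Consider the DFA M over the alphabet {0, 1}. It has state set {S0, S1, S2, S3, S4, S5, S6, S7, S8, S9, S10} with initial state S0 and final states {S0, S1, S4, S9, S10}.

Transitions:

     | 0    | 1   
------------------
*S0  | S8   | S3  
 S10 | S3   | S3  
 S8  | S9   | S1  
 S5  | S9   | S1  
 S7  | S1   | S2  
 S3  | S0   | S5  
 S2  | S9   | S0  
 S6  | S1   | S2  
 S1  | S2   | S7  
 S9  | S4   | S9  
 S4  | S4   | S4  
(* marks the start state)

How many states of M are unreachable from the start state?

No path from S0 leads to S6, S10; the other 9 states are all reachable.

2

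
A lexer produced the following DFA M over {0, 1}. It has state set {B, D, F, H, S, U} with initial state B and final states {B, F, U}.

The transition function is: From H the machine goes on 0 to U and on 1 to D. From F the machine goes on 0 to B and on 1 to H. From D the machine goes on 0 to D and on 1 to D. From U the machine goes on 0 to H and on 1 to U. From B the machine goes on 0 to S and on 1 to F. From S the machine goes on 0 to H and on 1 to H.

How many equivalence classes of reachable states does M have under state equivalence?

All states are reachable from the start state.
P0 = {B,F,U} | {D,H,S}.
On input 0, block {B,F,U} splits into {B,U} and {F}.
Split {B,U} by δ(·,1) → {U} and {B}.
On input 0, block {D,H,S} splits into {D,S} and {H}.
On input 0, block {D,S} splits into {D} and {S}.
The partition is now stable with 6 blocks: {U} | {D} | {F} | {B} | {H} | {S}.

6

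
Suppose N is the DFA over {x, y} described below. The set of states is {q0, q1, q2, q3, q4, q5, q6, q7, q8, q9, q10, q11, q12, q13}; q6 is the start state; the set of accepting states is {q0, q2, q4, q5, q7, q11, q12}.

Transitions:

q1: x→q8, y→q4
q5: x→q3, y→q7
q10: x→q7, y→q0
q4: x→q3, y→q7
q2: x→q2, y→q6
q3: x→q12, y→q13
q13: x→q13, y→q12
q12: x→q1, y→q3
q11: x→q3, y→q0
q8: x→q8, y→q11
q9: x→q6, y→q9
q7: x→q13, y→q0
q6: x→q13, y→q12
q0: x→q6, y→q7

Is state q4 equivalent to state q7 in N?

Reachable states from the start: {q0,q1,q3,q4,q6,q7,q8,q11,q12,q13}. Unreachable: {q2,q5,q9,q10} — drop them.
Initial partition by acceptance: {q0,q4,q7,q11,q12} | {q1,q3,q6,q8,q13}.
Refine {q0,q4,q7,q11,q12} on symbol y: members go to different blocks, giving {q0,q4,q7,q11} and {q12}.
Refine {q1,q3,q6,q8,q13} on symbol x: members go to different blocks, giving {q1,q6,q8,q13} and {q3}.
On input x, block {q0,q4,q7,q11} splits into {q0,q7} and {q4,q11}.
On input y, block {q1,q6,q8,q13} splits into {q1,q8} and {q6,q13}.
The partition is now stable with 6 blocks: {q0,q7} | {q1,q8} | {q12} | {q3} | {q4,q11} | {q6,q13}.
q4 and q7 end up in different blocks, so they are distinguishable. For instance, the string 'xx' is accepted from only q4.

No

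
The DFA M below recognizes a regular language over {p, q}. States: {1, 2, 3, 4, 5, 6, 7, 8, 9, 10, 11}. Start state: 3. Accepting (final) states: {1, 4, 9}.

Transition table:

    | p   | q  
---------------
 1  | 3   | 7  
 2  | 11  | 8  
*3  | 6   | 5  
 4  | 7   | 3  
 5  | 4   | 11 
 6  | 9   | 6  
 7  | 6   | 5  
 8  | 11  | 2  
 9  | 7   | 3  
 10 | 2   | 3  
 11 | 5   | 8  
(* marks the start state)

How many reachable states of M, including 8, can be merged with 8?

Reachable states from the start: {2,3,4,5,6,7,8,9,11}. Unreachable: {1,10} — drop them.
Start with accepting vs non-accepting: {4,9} | {2,3,5,6,7,8,11}.
Split {2,3,5,6,7,8,11} by δ(·,p) → {2,3,7,8,11} and {5,6}.
Split {2,3,7,8,11} by δ(·,p) → {3,7,11} and {2,8}.
Refine {3,7,11} on symbol q: members go to different blocks, giving {3,7} and {11}.
Split {5,6} by δ(·,q) → {5} and {6}.
Stable partition: {4,9} | {3,7} | {5} | {2,8} | {11} | {6} — 6 equivalence classes.
State 8 belongs to the block {2,8}, which has 2 states.

2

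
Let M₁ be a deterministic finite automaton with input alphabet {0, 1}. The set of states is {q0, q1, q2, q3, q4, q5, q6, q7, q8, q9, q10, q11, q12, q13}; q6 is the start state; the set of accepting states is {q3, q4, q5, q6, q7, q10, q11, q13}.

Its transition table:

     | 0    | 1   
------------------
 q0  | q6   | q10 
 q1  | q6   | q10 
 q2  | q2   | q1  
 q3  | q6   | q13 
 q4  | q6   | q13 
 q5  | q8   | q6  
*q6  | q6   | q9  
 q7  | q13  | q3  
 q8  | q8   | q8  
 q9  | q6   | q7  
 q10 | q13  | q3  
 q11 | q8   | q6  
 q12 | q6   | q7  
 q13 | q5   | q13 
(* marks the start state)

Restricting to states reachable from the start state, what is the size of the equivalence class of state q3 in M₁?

1

Reachable states from the start: {q3,q5,q6,q7,q8,q9,q13}. Unreachable: {q0,q1,q2,q4,q10,q11,q12} — drop them.
P0 = {q3,q5,q6,q7,q13} | {q8,q9}.
Split {q3,q5,q6,q7,q13} by δ(·,0) → {q3,q6,q7,q13} and {q5}.
Refine {q3,q6,q7,q13} on symbol 0: members go to different blocks, giving {q3,q6,q7} and {q13}.
On input 0, block {q3,q6,q7} splits into {q3,q6} and {q7}.
On input 1, block {q3,q6} splits into {q3} and {q6}.
Refine {q8,q9} on symbol 0: members go to different blocks, giving {q8} and {q9}.
No further refinement is possible. Final partition (7 blocks): {q3} | {q8} | {q5} | {q13} | {q7} | {q6} | {q9}.
The equivalence class containing q3 is {q3}, of size 1.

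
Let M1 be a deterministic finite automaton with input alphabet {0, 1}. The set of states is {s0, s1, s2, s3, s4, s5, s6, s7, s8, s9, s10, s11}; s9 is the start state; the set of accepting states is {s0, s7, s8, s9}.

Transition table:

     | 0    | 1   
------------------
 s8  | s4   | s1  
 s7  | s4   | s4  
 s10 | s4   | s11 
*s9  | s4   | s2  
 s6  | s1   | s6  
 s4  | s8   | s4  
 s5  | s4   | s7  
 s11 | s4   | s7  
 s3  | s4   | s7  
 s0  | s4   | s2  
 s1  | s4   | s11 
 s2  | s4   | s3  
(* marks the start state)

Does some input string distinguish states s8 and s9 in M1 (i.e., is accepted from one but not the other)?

States {s0,s5,s6,s10} cannot be reached from the start state, so discard them.
P0 = {s7,s8,s9} | {s1,s2,s3,s4,s11}.
Split {s1,s2,s3,s4,s11} by δ(·,0) → {s1,s2,s3,s11} and {s4}.
On input 1, block {s7,s8,s9} splits into {s8,s9} and {s7}.
On input 1, block {s1,s2,s3,s11} splits into {s1,s2} and {s3,s11}.
The partition is now stable with 5 blocks: {s8,s9} | {s1,s2} | {s4} | {s7} | {s3,s11}.
s8 and s9 lie in the same block of the stable partition, so they are equivalent — no string distinguishes them.

No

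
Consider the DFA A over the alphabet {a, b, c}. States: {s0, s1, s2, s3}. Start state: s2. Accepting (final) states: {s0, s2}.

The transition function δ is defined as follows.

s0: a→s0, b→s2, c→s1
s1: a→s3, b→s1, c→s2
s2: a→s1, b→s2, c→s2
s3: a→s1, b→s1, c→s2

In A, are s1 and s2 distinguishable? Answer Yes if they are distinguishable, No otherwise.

First remove the unreachable states {s0}; 3 states remain.
Start with accepting vs non-accepting: {s2} | {s1,s3}.
The partition is now stable with 2 blocks: {s2} | {s1,s3}.
s1 and s2 end up in different blocks, so they are distinguishable. For instance, the string 'ε' is accepted from only s2.

Yes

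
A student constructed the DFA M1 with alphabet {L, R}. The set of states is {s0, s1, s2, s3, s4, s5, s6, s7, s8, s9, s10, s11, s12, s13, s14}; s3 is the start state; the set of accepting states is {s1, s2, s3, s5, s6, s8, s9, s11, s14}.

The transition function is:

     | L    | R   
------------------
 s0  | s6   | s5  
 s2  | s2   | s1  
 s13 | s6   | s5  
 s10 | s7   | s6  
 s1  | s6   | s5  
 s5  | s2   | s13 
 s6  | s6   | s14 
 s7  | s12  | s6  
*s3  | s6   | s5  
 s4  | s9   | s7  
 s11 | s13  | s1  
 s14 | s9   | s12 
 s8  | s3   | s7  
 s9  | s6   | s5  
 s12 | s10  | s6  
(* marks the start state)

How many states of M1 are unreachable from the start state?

Starting at s3 and following transitions, the reachable set is {s1, s2, s3, s5, s6, s7, s9, s10, s12, s13, s14}. That leaves s0, s4, s8, s11 unreachable — 4 in total.

4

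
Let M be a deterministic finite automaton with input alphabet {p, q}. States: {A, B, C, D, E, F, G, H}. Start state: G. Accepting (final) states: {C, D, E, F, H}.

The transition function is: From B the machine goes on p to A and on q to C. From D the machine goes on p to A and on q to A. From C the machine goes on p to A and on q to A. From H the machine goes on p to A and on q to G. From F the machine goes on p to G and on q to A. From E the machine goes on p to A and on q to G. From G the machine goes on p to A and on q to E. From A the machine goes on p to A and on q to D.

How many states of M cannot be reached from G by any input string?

Starting at G and following transitions, the reachable set is {A, D, E, G}. That leaves B, C, F, H unreachable — 4 in total.

4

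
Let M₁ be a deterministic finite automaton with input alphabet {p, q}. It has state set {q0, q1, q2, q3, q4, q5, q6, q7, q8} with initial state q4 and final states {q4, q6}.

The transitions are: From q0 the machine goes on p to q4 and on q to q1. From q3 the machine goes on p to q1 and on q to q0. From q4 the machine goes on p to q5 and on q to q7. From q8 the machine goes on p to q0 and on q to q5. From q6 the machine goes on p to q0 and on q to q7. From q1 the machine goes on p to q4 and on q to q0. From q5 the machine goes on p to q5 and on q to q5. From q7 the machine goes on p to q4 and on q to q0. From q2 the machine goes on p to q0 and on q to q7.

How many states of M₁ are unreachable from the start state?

Starting at q4 and following transitions, the reachable set is {q0, q1, q4, q5, q7}. That leaves q2, q3, q6, q8 unreachable — 4 in total.

4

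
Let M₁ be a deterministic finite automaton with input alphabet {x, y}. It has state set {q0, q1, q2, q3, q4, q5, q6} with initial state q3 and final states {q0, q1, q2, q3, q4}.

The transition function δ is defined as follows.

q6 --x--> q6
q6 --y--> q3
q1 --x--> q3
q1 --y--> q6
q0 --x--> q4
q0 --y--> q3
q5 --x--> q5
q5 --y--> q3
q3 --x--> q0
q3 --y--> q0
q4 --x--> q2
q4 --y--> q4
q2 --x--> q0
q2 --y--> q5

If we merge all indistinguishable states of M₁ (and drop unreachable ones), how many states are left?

5

States {q1,q6} cannot be reached from the start state, so discard them.
Start with accepting vs non-accepting: {q0,q2,q3,q4} | {q5}.
Refine {q0,q2,q3,q4} on symbol y: members go to different blocks, giving {q0,q3,q4} and {q2}.
Split {q0,q3,q4} by δ(·,x) → {q0,q3} and {q4}.
Split {q0,q3} by δ(·,x) → {q0} and {q3}.
Stable partition: {q0} | {q5} | {q2} | {q4} | {q3} — 5 equivalence classes.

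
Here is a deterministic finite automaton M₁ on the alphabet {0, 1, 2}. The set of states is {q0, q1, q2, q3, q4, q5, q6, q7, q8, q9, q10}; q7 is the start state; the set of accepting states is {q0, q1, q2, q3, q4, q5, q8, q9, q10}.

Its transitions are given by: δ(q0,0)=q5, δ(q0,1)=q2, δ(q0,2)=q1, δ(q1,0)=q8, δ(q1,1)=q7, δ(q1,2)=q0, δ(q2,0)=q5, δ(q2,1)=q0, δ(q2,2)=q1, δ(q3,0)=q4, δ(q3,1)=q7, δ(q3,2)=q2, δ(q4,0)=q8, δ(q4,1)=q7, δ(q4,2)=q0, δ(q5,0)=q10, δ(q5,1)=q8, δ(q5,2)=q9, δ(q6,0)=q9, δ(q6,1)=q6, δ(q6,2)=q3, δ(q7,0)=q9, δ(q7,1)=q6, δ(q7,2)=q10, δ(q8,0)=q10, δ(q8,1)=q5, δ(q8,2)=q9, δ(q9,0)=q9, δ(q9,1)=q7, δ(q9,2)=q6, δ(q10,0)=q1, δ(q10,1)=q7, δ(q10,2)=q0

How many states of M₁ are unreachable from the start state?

A breadth-first search from the start state visits every state.

0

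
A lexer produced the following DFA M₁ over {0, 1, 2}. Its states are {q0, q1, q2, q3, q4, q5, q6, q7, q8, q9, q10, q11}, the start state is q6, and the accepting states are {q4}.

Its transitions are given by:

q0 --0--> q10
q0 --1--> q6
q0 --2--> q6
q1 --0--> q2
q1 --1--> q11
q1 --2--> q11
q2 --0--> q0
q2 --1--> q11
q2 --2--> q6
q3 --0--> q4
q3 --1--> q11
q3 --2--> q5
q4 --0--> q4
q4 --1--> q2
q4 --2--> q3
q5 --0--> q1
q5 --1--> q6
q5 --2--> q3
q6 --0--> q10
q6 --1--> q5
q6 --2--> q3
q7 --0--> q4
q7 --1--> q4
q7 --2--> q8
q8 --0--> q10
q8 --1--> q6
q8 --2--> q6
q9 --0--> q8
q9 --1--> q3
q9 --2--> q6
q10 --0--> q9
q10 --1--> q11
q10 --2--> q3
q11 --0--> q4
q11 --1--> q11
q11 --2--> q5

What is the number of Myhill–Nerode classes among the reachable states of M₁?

Reachable states from the start: {q0,q1,q2,q3,q4,q5,q6,q8,q9,q10,q11}. Unreachable: {q7} — drop them.
Initial partition by acceptance: {q4} | {q0,q1,q2,q3,q5,q6,q8,q9,q10,q11}.
Split {q0,q1,q2,q3,q5,q6,q8,q9,q10,q11} by δ(·,0) → {q0,q1,q2,q5,q6,q8,q9,q10} and {q3,q11}.
Split {q0,q1,q2,q5,q6,q8,q9,q10} by δ(·,1) → {q0,q5,q6,q8} and {q1,q2,q9,q10}.
Split {q0,q5,q6,q8} by δ(·,2) → {q0,q8} and {q5,q6}.
Refine {q1,q2,q9,q10} on symbol 0: members go to different blocks, giving {q1,q10} and {q2,q9}.
The partition is now stable with 6 blocks: {q4} | {q0,q8} | {q3,q11} | {q1,q10} | {q5,q6} | {q2,q9}.

6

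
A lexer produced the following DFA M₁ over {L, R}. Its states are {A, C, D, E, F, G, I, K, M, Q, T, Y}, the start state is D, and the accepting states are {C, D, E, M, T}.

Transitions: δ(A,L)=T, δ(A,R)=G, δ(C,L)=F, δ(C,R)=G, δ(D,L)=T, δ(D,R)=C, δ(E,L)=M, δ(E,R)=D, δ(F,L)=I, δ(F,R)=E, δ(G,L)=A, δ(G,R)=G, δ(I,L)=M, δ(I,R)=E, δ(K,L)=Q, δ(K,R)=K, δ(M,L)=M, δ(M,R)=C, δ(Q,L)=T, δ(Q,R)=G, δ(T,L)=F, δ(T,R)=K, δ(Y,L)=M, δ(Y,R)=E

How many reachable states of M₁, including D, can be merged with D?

First remove the unreachable states {Y}; 11 states remain.
P0 = {C,D,E,M,T} | {A,F,G,I,K,Q}.
Refine {C,D,E,M,T} on symbol L: members go to different blocks, giving {D,E,M} and {C,T}.
Split {D,E,M} by δ(·,L) → {E,M} and {D}.
Refine {E,M} on symbol R: members go to different blocks, giving {E} and {M}.
On input L, block {A,F,G,I,K,Q} splits into {F,G,K} and {A,Q} and {I}.
Split {F,G,K} by δ(·,L) → {G,K} and {F}.
No further refinement is possible. Final partition (8 blocks): {E} | {G,K} | {C,T} | {D} | {M} | {A,Q} | {I} | {F}.
The equivalence class containing D is {D}, of size 1.

1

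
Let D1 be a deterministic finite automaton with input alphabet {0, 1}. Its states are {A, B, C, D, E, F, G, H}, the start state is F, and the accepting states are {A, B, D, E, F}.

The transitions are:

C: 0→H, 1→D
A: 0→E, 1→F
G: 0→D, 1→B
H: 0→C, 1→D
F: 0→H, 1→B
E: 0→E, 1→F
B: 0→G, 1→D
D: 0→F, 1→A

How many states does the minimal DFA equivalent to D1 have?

All states are reachable from the start state.
P0 = {A,B,D,E,F} | {C,G,H}.
Refine {A,B,D,E,F} on symbol 0: members go to different blocks, giving {A,D,E} and {B,F}.
Split {A,D,E} by δ(·,0) → {A,E} and {D}.
On input 0, block {C,G,H} splits into {C,H} and {G}.
Refine {B,F} on symbol 0: members go to different blocks, giving {B} and {F}.
Stable partition: {A,E} | {C,H} | {B} | {D} | {G} | {F} — 6 equivalence classes.

6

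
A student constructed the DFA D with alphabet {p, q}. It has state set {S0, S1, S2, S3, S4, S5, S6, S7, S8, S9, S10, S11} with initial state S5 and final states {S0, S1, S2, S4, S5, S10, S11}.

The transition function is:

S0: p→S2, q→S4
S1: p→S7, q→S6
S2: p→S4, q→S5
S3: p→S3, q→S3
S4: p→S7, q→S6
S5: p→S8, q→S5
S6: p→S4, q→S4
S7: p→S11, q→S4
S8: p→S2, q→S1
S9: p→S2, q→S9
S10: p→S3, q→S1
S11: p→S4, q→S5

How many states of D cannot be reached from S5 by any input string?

No path from S5 leads to S0, S3, S9, S10; the other 8 states are all reachable.

4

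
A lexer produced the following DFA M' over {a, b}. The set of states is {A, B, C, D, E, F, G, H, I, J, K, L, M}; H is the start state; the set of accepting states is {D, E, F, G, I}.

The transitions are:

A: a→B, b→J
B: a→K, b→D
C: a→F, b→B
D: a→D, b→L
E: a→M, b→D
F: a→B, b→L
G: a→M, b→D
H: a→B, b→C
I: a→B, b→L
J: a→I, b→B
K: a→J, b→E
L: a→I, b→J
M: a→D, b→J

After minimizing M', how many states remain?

9

States {A,G} cannot be reached from the start state, so discard them.
Start with accepting vs non-accepting: {D,E,F,I} | {B,C,H,J,K,L,M}.
Split {D,E,F,I} by δ(·,a) → {E,F,I} and {D}.
On input b, block {E,F,I} splits into {F,I} and {E}.
On input a, block {B,C,H,J,K,L,M} splits into {B,H,K} and {C,J,L} and {M}.
Split {B,H,K} by δ(·,a) → {B,H} and {K}.
On input a, block {B,H} splits into {B} and {H}.
Split {C,J,L} by δ(·,b) → {C,J} and {L}.
Stable partition: {F,I} | {B} | {D} | {E} | {C,J} | {M} | {K} | {H} | {L} — 9 equivalence classes.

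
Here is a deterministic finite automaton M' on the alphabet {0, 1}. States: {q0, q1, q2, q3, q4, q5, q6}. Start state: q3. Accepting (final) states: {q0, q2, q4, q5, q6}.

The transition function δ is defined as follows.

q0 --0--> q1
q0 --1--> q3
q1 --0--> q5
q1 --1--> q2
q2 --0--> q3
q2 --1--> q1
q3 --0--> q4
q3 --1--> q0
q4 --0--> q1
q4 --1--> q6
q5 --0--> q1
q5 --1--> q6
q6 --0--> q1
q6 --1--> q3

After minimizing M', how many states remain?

3

All states are reachable from the start state.
P0 = {q0,q2,q4,q5,q6} | {q1,q3}.
On input 1, block {q0,q2,q4,q5,q6} splits into {q0,q2,q6} and {q4,q5}.
No further refinement is possible. Final partition (3 blocks): {q0,q2,q6} | {q1,q3} | {q4,q5}.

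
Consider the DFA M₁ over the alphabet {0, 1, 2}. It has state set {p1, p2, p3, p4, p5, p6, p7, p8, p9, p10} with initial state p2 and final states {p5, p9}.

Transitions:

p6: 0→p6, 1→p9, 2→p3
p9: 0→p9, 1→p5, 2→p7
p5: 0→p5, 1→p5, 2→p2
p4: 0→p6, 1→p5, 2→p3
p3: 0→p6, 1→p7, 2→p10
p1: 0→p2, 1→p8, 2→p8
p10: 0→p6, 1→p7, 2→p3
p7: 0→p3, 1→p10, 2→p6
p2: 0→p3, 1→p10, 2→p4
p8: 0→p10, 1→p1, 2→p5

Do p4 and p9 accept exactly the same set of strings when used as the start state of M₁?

No

States {p1,p8} cannot be reached from the start state, so discard them.
P0 = {p5,p9} | {p2,p3,p4,p6,p7,p10}.
Refine {p2,p3,p4,p6,p7,p10} on symbol 1: members go to different blocks, giving {p2,p3,p7,p10} and {p4,p6}.
Split {p2,p3,p7,p10} by δ(·,0) → {p2,p7} and {p3,p10}.
No further refinement is possible. Final partition (4 blocks): {p5,p9} | {p2,p7} | {p4,p6} | {p3,p10}.
p4 and p9 end up in different blocks, so they are distinguishable. For instance, the string 'ε' is accepted from only p9.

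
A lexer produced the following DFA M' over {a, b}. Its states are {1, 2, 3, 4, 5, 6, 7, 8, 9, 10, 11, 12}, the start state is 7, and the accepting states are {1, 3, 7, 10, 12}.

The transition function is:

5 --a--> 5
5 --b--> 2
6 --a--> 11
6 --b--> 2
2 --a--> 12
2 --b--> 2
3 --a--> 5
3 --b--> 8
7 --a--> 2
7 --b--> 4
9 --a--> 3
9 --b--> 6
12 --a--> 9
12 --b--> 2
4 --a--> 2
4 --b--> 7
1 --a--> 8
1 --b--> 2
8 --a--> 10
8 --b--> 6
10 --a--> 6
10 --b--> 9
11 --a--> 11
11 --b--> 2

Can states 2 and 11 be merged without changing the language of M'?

No

States {1} cannot be reached from the start state, so discard them.
P0 = {3,7,10,12} | {2,4,5,6,8,9,11}.
Refine {2,4,5,6,8,9,11} on symbol a: members go to different blocks, giving {4,5,6,11} and {2,8,9}.
Refine {3,7,10,12} on symbol a: members go to different blocks, giving {3,10} and {7,12}.
Split {4,5,6,11} by δ(·,a) → {5,6,11} and {4}.
Refine {2,8,9} on symbol a: members go to different blocks, giving {8,9} and {2}.
Split {7,12} by δ(·,a) → {7} and {12}.
No further refinement is possible. Final partition (7 blocks): {3,10} | {5,6,11} | {8,9} | {7} | {4} | {2} | {12}.
2 and 11 end up in different blocks, so they are distinguishable. For instance, the string 'a' is accepted from only 2.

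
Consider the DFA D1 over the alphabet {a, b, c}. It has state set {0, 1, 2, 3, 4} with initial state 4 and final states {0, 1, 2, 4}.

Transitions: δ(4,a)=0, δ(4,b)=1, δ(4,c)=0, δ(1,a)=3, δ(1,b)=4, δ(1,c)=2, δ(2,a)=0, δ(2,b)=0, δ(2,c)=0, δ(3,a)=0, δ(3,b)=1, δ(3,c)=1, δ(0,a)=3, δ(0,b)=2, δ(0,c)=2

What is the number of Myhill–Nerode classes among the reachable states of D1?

All states are reachable from the start state.
P0 = {0,1,2,4} | {3}.
Split {0,1,2,4} by δ(·,a) → {0,1} and {2,4}.
Stable partition: {0,1} | {3} | {2,4} — 3 equivalence classes.

3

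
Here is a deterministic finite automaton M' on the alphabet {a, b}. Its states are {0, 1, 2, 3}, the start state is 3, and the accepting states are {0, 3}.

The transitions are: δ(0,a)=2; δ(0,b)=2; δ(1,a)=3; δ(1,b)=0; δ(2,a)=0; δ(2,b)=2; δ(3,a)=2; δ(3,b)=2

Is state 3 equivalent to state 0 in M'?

Yes

First remove the unreachable states {1}; 3 states remain.
P0 = {0,3} | {2}.
Stable partition: {0,3} | {2} — 2 equivalence classes.
3 and 0 lie in the same block of the stable partition, so they are equivalent — no string distinguishes them.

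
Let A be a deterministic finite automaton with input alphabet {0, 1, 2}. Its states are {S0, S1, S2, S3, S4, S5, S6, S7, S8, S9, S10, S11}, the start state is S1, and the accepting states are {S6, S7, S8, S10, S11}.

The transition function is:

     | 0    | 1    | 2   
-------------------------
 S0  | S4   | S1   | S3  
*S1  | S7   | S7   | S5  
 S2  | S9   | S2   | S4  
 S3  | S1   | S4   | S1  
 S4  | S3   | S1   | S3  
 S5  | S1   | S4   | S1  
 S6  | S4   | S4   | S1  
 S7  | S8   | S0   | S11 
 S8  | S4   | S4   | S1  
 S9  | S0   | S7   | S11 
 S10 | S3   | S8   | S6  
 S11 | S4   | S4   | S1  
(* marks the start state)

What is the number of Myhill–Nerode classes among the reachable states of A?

6

First remove the unreachable states {S2,S6,S9,S10}; 8 states remain.
Initial partition by acceptance: {S7,S8,S11} | {S0,S1,S3,S4,S5}.
Refine {S7,S8,S11} on symbol 0: members go to different blocks, giving {S8,S11} and {S7}.
Refine {S0,S1,S3,S4,S5} on symbol 0: members go to different blocks, giving {S0,S3,S4,S5} and {S1}.
Split {S0,S3,S4,S5} by δ(·,0) → {S0,S4} and {S3,S5}.
On input 0, block {S0,S4} splits into {S0} and {S4}.
The partition is now stable with 6 blocks: {S8,S11} | {S0} | {S7} | {S1} | {S3,S5} | {S4}.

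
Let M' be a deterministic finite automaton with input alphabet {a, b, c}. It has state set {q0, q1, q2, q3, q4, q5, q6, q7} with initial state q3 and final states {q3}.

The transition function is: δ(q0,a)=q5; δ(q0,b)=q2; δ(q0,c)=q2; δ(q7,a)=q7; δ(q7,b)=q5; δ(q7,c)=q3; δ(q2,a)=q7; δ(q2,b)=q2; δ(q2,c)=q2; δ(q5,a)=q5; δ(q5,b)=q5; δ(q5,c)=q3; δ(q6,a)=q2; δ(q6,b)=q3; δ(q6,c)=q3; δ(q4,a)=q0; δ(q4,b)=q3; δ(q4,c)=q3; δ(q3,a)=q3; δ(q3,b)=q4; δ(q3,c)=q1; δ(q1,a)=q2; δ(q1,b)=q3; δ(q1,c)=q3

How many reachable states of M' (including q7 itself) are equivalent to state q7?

2

States {q6} cannot be reached from the start state, so discard them.
Start with accepting vs non-accepting: {q3} | {q0,q1,q2,q4,q5,q7}.
Split {q0,q1,q2,q4,q5,q7} by δ(·,b) → {q0,q2,q5,q7} and {q1,q4}.
Refine {q0,q2,q5,q7} on symbol c: members go to different blocks, giving {q0,q2} and {q5,q7}.
Stable partition: {q3} | {q0,q2} | {q1,q4} | {q5,q7} — 4 equivalence classes.
The equivalence class containing q7 is {q5,q7}, of size 2.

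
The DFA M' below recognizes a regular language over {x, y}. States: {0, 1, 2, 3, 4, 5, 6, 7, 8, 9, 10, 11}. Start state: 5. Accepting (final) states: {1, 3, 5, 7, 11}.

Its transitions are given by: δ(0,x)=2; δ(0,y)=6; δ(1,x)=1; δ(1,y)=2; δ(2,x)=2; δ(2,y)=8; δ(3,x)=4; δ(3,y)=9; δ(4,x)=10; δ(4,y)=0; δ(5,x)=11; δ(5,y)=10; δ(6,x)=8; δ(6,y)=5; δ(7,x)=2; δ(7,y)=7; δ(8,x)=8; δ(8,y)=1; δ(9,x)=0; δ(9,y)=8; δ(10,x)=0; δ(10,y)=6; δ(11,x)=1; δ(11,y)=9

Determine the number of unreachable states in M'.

3

No path from 5 leads to 3, 4, 7; the other 9 states are all reachable.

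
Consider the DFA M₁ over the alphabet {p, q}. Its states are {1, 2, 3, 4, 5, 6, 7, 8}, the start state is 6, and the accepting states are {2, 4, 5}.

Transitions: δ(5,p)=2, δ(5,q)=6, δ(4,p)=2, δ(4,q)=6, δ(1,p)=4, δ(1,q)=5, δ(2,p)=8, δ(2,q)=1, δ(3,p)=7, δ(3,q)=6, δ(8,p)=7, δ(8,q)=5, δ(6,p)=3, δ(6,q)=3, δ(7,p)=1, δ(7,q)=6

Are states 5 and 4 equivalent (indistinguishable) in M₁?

Yes

Start with accepting vs non-accepting: {2,4,5} | {1,3,6,7,8}.
Split {2,4,5} by δ(·,p) → {4,5} and {2}.
On input p, block {1,3,6,7,8} splits into {3,6,7,8} and {1}.
Refine {3,6,7,8} on symbol p: members go to different blocks, giving {3,6,8} and {7}.
On input p, block {3,6,8} splits into {3,8} and {6}.
Refine {3,8} on symbol q: members go to different blocks, giving {3} and {8}.
The partition is now stable with 7 blocks: {4,5} | {3} | {2} | {1} | {7} | {6} | {8}.
5 and 4 lie in the same block of the stable partition, so they are equivalent — no string distinguishes them.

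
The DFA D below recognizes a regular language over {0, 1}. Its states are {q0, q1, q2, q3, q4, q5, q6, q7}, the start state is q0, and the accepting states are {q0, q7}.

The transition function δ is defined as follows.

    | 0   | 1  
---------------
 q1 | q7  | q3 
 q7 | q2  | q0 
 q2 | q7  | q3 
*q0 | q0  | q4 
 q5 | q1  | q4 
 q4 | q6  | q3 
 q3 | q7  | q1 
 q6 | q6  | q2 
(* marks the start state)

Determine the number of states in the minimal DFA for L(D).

4

Reachable states from the start: {q0,q1,q2,q3,q4,q6,q7}. Unreachable: {q5} — drop them.
P0 = {q0,q7} | {q1,q2,q3,q4,q6}.
Split {q0,q7} by δ(·,0) → {q0} and {q7}.
Split {q1,q2,q3,q4,q6} by δ(·,0) → {q1,q2,q3} and {q4,q6}.
The partition is now stable with 4 blocks: {q0} | {q1,q2,q3} | {q7} | {q4,q6}.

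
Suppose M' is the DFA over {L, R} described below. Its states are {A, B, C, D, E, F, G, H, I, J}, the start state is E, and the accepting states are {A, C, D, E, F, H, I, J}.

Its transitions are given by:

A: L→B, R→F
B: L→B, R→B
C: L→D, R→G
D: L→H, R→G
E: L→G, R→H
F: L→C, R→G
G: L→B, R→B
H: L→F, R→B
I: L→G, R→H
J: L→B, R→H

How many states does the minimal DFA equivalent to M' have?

3

First remove the unreachable states {A,I,J}; 7 states remain.
Initial partition by acceptance: {C,D,E,F,H} | {B,G}.
Refine {C,D,E,F,H} on symbol L: members go to different blocks, giving {C,D,F,H} and {E}.
Stable partition: {C,D,F,H} | {B,G} | {E} — 3 equivalence classes.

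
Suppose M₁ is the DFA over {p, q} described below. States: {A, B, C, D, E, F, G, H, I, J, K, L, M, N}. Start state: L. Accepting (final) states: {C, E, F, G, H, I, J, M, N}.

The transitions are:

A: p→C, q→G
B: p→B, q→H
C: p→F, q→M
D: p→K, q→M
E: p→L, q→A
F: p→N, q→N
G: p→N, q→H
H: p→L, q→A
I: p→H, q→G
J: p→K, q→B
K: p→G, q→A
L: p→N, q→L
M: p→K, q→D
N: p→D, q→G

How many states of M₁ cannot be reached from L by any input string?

4

Starting at L and following transitions, the reachable set is {A, C, D, F, G, H, K, L, M, N}. That leaves B, E, I, J unreachable — 4 in total.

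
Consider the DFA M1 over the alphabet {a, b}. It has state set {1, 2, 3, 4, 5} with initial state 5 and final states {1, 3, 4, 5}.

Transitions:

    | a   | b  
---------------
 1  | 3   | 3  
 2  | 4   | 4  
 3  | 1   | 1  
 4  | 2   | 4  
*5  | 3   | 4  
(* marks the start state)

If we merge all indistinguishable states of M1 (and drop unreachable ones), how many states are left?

4

Every state is reachable, so we keep all 5.
Initial partition by acceptance: {1,3,4,5} | {2}.
Refine {1,3,4,5} on symbol a: members go to different blocks, giving {1,3,5} and {4}.
Refine {1,3,5} on symbol b: members go to different blocks, giving {1,3} and {5}.
Stable partition: {1,3} | {2} | {4} | {5} — 4 equivalence classes.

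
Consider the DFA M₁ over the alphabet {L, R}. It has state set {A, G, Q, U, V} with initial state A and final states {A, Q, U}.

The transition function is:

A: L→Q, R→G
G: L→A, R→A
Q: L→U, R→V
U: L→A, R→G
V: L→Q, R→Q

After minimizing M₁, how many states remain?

Initial partition by acceptance: {A,Q,U} | {G,V}.
Stable partition: {A,Q,U} | {G,V} — 2 equivalence classes.

2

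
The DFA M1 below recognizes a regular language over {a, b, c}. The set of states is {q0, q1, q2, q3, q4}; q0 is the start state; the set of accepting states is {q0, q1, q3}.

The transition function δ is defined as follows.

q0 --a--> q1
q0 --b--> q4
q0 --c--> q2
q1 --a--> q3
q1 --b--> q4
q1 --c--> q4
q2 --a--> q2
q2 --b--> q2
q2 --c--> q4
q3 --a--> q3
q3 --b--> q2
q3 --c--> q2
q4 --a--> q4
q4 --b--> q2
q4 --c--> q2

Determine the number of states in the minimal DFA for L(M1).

2

Initial partition by acceptance: {q0,q1,q3} | {q2,q4}.
No further refinement is possible. Final partition (2 blocks): {q0,q1,q3} | {q2,q4}.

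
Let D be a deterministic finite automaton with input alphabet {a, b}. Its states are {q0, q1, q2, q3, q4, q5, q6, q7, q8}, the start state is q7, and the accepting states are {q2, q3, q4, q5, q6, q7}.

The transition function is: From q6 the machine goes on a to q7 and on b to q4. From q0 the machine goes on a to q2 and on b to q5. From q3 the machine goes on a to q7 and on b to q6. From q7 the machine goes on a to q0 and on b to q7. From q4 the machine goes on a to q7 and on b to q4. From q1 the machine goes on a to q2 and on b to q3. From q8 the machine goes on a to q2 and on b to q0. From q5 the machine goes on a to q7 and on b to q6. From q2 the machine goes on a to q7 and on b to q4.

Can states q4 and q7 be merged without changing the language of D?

Reachable states from the start: {q0,q2,q4,q5,q6,q7}. Unreachable: {q1,q3,q8} — drop them.
P0 = {q2,q4,q5,q6,q7} | {q0}.
Refine {q2,q4,q5,q6,q7} on symbol a: members go to different blocks, giving {q2,q4,q5,q6} and {q7}.
The partition is now stable with 3 blocks: {q2,q4,q5,q6} | {q0} | {q7}.
q4 and q7 end up in different blocks, so they are distinguishable. For instance, the string 'a' is accepted from only q4.

No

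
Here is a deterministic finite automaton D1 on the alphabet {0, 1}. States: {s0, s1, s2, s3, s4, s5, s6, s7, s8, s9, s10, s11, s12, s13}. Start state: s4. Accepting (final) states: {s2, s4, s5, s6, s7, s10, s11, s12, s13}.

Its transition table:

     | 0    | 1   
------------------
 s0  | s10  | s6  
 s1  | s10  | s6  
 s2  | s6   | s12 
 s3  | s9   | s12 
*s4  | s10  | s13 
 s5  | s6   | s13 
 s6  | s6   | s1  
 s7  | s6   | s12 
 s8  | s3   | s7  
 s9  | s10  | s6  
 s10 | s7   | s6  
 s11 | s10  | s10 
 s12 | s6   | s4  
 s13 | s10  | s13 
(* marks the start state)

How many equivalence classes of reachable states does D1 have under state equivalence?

States {s0,s2,s3,s5,s8,s9,s11} cannot be reached from the start state, so discard them.
P0 = {s4,s6,s7,s10,s12,s13} | {s1}.
Refine {s4,s6,s7,s10,s12,s13} on symbol 1: members go to different blocks, giving {s4,s7,s10,s12,s13} and {s6}.
Split {s4,s7,s10,s12,s13} by δ(·,0) → {s4,s10,s13} and {s7,s12}.
On input 0, block {s4,s10,s13} splits into {s4,s13} and {s10}.
Split {s7,s12} by δ(·,1) → {s7} and {s12}.
No further refinement is possible. Final partition (6 blocks): {s4,s13} | {s1} | {s6} | {s7} | {s10} | {s12}.

6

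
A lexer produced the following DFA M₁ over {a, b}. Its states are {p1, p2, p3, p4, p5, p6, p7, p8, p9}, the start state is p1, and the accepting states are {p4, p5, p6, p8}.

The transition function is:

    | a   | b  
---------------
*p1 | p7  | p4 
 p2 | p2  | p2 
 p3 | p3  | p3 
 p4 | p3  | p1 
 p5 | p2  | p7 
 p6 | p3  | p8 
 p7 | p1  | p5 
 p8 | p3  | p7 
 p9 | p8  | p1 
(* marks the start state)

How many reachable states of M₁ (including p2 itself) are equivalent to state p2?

2

Reachable states from the start: {p1,p2,p3,p4,p5,p7}. Unreachable: {p6,p8,p9} — drop them.
Start with accepting vs non-accepting: {p4,p5} | {p1,p2,p3,p7}.
Split {p1,p2,p3,p7} by δ(·,b) → {p1,p7} and {p2,p3}.
Stable partition: {p4,p5} | {p1,p7} | {p2,p3} — 3 equivalence classes.
State p2 belongs to the block {p2,p3}, which has 2 states.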